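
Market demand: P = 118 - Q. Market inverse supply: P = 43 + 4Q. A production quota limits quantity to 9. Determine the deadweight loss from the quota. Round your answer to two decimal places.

90.00

Unrestricted equilibrium: Q* = (118 - 43)/(1 + 4) = 15.
At Q = 9 the demand price is 118 - (9) = 109 and the supply price is 43 + 4(9) = 79.
Deadweight loss is the triangle between the curves from 9 to 15: (1/2)(109 - 79)(15 - 9) = 90.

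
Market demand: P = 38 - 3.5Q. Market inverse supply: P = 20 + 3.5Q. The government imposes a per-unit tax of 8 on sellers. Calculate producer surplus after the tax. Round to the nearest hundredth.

Pre-tax equilibrium: 38 - 3.5Q = 20 + 3.5Q gives Q* = 2.5714, P* = 29.
A tax on sellers shifts supply up by 8: 38 - 3.5Q = 20 + 3.5Q + 8, so Q_t = 1.4286. Buyers pay P_b = 33; sellers receive P_s = P_b - 8 = 25.
Producer surplus is the triangle above supply below P_s: (1/2)(1.4286)(25 - 20) = 3.5714.

3.57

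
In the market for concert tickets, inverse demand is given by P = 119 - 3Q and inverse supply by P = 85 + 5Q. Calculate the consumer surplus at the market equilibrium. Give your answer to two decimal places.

Set 119 - 3Q = 85 + 5Q, which gives 34 = 8Q, so Q* = 4.25 and P* = 119 - 3(4.25) = 106.25.
CS is the area between the demand curve and P* from 0 to Q*: (1/2)(4.25)(12.75) = 27.0938.

27.09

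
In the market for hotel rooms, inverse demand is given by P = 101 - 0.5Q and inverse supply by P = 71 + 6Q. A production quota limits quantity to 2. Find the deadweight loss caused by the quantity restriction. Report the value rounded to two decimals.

22.23

Unrestricted equilibrium: Q* = (101 - 71)/(0.5 + 6) = 4.6154.
At Q = 2 the demand price is 101 - 0.5(2) = 100 and the supply price is 71 + 6(2) = 83.
DWL = (1/2)(gap between curves at 2) x (Q* - 2) = (1/2)(17)(2.6154) = 22.2308.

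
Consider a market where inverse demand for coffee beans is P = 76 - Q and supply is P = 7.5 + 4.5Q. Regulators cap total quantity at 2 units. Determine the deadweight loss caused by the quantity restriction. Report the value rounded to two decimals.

300.57

Without the quota, 76 - Q = 7.5 + 4.5Q gives Q* = 12.4545.
At Q = 2 the demand price is 76 - (2) = 74 and the supply price is 7.5 + 4.5(2) = 16.5.
DWL = (1/2)(gap between curves at 2) x (Q* - 2) = (1/2)(57.5)(10.4545) = 300.5682.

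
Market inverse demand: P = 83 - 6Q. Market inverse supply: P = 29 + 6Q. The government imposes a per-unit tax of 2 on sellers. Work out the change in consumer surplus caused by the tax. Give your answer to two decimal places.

Pre-tax equilibrium: 83 - 6Q = 29 + 6Q gives Q* = 4.5, P* = 56.
A tax on sellers shifts supply up by 2: 83 - 6Q = 29 + 6Q + 2, so Q_t = 4.3333. Buyers pay P_b = 57; sellers receive P_s = P_b - 2 = 55.
CS falls from (1/2)(4.5)(27) = 60.75 to (1/2)(4.3333)(26) = 56.3333, a change of -4.4167.

-4.42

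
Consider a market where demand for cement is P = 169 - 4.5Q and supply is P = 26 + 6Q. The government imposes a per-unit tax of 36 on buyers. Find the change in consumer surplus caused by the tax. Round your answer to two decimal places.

-183.67

Pre-tax equilibrium: 169 - 4.5Q = 26 + 6Q gives Q* = 13.619, P* = 107.7143.
With the tax, buyers' net willingness to pay falls by 36: (169 - 36) - 4.5Q = 26 + 6Q, so Q_t = 10.1905. Buyers pay P_b = 123.1429; sellers receive P_s = P_b - 36 = 87.1429.
Consumers lose the trapezoid between P* and P_b out to Q_t plus the triangle from Q_t to Q*: change in CS = 233.6531 - 417.3265 = -183.6735.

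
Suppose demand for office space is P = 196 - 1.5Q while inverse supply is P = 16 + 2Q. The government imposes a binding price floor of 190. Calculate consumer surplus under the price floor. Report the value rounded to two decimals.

12.00

Without the control, 196 - 1.5Q = 16 + 2Q so Q* = 51.4286 and P* = 118.8571.
At P = 190, buyers demand (196 - 190)/1.5 = 4 while sellers would supply more, so the quantity traded is 4 at price 190.
CS is the triangle under demand above 190: (1/2)(4)(196 - 190) = 12.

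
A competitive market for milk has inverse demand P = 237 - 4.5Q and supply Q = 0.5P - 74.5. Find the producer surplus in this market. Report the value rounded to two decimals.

183.29

Rewriting supply in inverse form: P = 149 + 2Q.
Setting demand equal to supply, 88 = 6.5Q, so Q* = 13.5385 and P* = 176.0769.
The supply curve's price intercept is 149, so PS = (1/2)(Q*)(P* - 149) = (1/2)(13.5385)(27.0769) = 183.2899.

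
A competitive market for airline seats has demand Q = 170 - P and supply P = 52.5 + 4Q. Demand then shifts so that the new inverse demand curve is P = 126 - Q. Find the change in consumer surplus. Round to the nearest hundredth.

Rewriting demand in inverse form: P = 170 - Q.
Initial equilibrium: Q_0 = 23.5, P_0 = 146.5; CS_0 = (1/2)(23.5)(23.5) = 276.125, PS_0 = (1/2)(23.5)(94) = 1104.5.
New equilibrium: 126 - Q = 52.5 + 4Q gives Q_1 = 14.7, P_1 = 111.3; CS_1 = 108.045, PS_1 = 432.18.
Change in consumer surplus = 108.045 - 276.125 = -168.08.

-168.08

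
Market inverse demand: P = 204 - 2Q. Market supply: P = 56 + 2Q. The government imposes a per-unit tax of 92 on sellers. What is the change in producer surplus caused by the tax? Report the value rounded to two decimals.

-1173.00

Pre-tax equilibrium: 204 - 2Q = 56 + 2Q gives Q* = 37, P* = 130.
With the tax, sellers need 92 more per unit: 204 - 2Q = 56 + 2Q + 92, so Q_t = 14. Buyers pay P_b = 176; sellers receive P_s = P_b - 92 = 84.
PS falls from (1/2)(37)(74) = 1369 to (1/2)(14)(28) = 196, a change of -1173.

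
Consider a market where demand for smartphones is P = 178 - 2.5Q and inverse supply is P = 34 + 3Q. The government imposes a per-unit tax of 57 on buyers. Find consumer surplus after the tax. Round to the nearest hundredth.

312.77

Pre-tax equilibrium: 178 - 2.5Q = 34 + 3Q gives Q* = 26.1818, P* = 112.5455.
With the tax, buyers' net willingness to pay falls by 57: (178 - 57) - 2.5Q = 34 + 3Q, so Q_t = 15.8182. Buyers pay P_b = 138.4545; sellers receive P_s = P_b - 57 = 81.4545.
Consumer surplus is the triangle under demand above P_b: (1/2)(15.8182)(178 - 138.4545) = 312.7686.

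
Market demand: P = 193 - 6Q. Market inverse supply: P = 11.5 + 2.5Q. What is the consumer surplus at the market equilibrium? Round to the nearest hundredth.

1367.84

Set 193 - 6Q = 11.5 + 2.5Q, which gives 181.5 = 8.5Q, so Q* = 21.3529 and P* = 193 - 6(21.3529) = 64.8824.
Consumer surplus is the triangle under demand above P*: (1/2)(21.3529)(193 - 64.8824) = (1/2)(21.3529)(128.1176) = 1367.8443.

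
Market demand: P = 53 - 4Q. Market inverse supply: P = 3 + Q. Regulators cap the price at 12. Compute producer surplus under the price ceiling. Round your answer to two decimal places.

40.50

Free-market equilibrium: 53 - 4Q = 3 + Q gives Q* = 10, P* = 13.
At the ceiling price 12, quantity supplied is (12 - 3)/1 = 9; supply is the short side, so Q = 9 trades at P = 12.
PS is the triangle above supply below 12: (1/2)(9)(12 - 3) = 40.5.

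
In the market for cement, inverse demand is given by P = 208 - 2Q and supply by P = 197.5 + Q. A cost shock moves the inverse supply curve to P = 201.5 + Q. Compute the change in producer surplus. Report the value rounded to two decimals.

-3.78

Initial equilibrium: Q_0 = 3.5, P_0 = 201; CS_0 = (1/2)(3.5)(7) = 12.25, PS_0 = (1/2)(3.5)(3.5) = 6.125.
New equilibrium: 208 - 2Q = 201.5 + Q gives Q_1 = 2.1667, P_1 = 203.6667; CS_1 = 4.6944, PS_1 = 2.3472.
Change in producer surplus = 2.3472 - 6.125 = -3.7778.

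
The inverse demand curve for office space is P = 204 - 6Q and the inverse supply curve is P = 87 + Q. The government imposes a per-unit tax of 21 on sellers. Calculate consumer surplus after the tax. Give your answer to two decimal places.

Without the tax, 204 - 6Q = 87 + Q so Q* = 16.7143 and P* = 103.7143.
A tax on sellers shifts supply up by 21: 204 - 6Q = 87 + Q + 21, so Q_t = 13.7143. Buyers pay P_b = 121.7143; sellers receive P_s = P_b - 21 = 100.7143.
Consumer surplus is the triangle under demand above P_b: (1/2)(13.7143)(204 - 121.7143) = 564.2449.

564.24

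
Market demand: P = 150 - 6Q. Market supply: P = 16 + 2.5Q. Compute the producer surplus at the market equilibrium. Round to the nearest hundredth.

310.66

Setting demand equal to supply, 134 = 8.5Q, so Q* = 15.7647 and P* = 55.4118.
The supply curve's price intercept is 16, so PS = (1/2)(Q*)(P* - 16) = (1/2)(15.7647)(39.4118) = 310.6574.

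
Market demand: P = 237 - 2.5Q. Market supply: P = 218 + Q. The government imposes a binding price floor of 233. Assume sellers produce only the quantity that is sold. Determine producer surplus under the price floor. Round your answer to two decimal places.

Without the control, 237 - 2.5Q = 218 + Q so Q* = 5.4286 and P* = 223.4286.
At P = 233, buyers demand (237 - 233)/2.5 = 1.6 while sellers would supply more, so the quantity traded is 1.6 at price 233.
The supply price at Q = 1.6 is 219.6. PS is the trapezoid between 233 and supply over [0, 1.6]: (1/2)[(233 - 218) + (233 - 219.6)](1.6) = 22.72.

22.72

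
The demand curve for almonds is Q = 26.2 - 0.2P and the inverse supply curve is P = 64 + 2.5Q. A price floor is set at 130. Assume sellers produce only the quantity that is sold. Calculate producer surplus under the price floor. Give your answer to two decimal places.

Rewriting demand in inverse form: P = 131 - 5Q.
Without the control, 131 - 5Q = 64 + 2.5Q so Q* = 8.9333 and P* = 86.3333.
At the floor price 130, quantity demanded is (131 - 130)/5 = 0.2; demand is the short side, so Q = 0.2 trades at P = 130.
The supply price at Q = 0.2 is 64.5. PS is the trapezoid between 130 and supply over [0, 0.2]: (1/2)[(130 - 64) + (130 - 64.5)](0.2) = 13.15.

13.15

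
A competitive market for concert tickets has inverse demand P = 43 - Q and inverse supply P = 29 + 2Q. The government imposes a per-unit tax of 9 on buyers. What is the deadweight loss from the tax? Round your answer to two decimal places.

Pre-tax equilibrium: 43 - Q = 29 + 2Q gives Q* = 4.6667, P* = 38.3333.
With the tax, buyers' net willingness to pay falls by 9: (43 - 9) - Q = 29 + 2Q, so Q_t = 1.6667. Buyers pay P_b = 41.3333; sellers receive P_s = P_b - 9 = 32.3333.
The welfare triangle lost has base Q* - Q_t = 3 and height t = 9, so DWL = (1/2)(3)(9) = 13.5.

13.50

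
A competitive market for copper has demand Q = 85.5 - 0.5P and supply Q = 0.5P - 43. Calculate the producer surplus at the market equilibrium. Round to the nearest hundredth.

451.56

Rewriting demand in inverse form: P = 171 - 2Q.
Rewriting supply in inverse form: P = 86 + 2Q.
Set 171 - 2Q = 86 + 2Q, which gives 85 = 4Q, so Q* = 21.25 and P* = 171 - 2(21.25) = 128.5.
Producer surplus is the triangle above supply below P*: (1/2)(21.25)(128.5 - 86) = (1/2)(21.25)(42.5) = 451.5625.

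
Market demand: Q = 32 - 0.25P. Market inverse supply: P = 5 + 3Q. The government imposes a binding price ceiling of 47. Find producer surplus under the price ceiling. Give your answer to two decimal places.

294.00

Rewriting demand in inverse form: P = 128 - 4Q.
Free-market equilibrium: 128 - 4Q = 5 + 3Q gives Q* = 17.5714, P* = 57.7143.
At P = 47, sellers supply (47 - 5)/3 = 14 while buyers want more, so the quantity traded is 14 at price 47.
PS is the triangle above supply below 47: (1/2)(14)(47 - 5) = 294.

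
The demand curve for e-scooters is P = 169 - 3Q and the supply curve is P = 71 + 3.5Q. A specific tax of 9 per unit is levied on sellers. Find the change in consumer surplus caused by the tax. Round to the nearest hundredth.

-59.75

Pre-tax equilibrium: 169 - 3Q = 71 + 3.5Q gives Q* = 15.0769, P* = 123.7692.
With the tax, sellers need 9 more per unit: 169 - 3Q = 71 + 3.5Q + 9, so Q_t = 13.6923. Buyers pay P_b = 127.9231; sellers receive P_s = P_b - 9 = 118.9231.
Consumers lose the trapezoid between P* and P_b out to Q_t plus the triangle from Q_t to Q*: change in CS = 281.2189 - 340.9704 = -59.7515.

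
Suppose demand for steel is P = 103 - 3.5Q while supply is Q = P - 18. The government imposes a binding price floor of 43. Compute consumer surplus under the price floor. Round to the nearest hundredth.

Rewriting supply in inverse form: P = 18 + Q.
Free-market equilibrium: 103 - 3.5Q = 18 + Q gives Q* = 18.8889, P* = 36.8889.
At the floor price 43, quantity demanded is (103 - 43)/3.5 = 17.1429; demand is the short side, so Q = 17.1429 trades at P = 43.
CS is the triangle under demand above 43: (1/2)(17.1429)(103 - 43) = 514.2857.

514.29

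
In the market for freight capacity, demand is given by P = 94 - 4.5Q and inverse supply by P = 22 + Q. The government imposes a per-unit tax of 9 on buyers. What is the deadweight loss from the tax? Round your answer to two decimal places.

7.36

Pre-tax equilibrium: 94 - 4.5Q = 22 + Q gives Q* = 13.0909, P* = 35.0909.
A tax on buyers shifts demand down by 9: (94 - 9) - 4.5Q = 22 + Q, so Q_t = 11.4545. Buyers pay P_b = 42.4545; sellers receive P_s = P_b - 9 = 33.4545.
Deadweight loss is the triangle between the curves from Q_t to Q*: (1/2)(13.0909 - 11.4545)(9) = 7.3636.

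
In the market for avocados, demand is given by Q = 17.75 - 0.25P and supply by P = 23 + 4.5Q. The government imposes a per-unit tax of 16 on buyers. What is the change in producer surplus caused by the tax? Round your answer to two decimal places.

Rewriting demand in inverse form: P = 71 - 4Q.
Without the tax, 71 - 4Q = 23 + 4.5Q so Q* = 5.6471 and P* = 48.4118.
With the tax, buyers' net willingness to pay falls by 16: (71 - 16) - 4Q = 23 + 4.5Q, so Q_t = 3.7647. Buyers pay P_b = 55.9412; sellers receive P_s = P_b - 16 = 39.9412.
Producers lose the trapezoid between P_s and P* out to Q_t plus the triangle from Q_t to Q*: change in PS = 31.8893 - 71.7509 = -39.8616.

-39.86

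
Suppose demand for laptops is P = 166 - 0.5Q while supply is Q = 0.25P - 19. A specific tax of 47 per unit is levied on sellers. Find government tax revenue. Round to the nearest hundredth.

449.11

Rewriting supply in inverse form: P = 76 + 4Q.
Without the tax, 166 - 0.5Q = 76 + 4Q so Q* = 20 and P* = 156.
With the tax, sellers need 47 more per unit: 166 - 0.5Q = 76 + 4Q + 47, so Q_t = 9.5556. Buyers pay P_b = 161.2222; sellers receive P_s = P_b - 47 = 114.2222.
Tax revenue = t x Q_t = 47 x 9.5556 = 449.1111.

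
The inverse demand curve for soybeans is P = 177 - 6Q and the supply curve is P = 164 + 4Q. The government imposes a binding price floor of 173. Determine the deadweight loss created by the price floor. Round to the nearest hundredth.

Without the control, 177 - 6Q = 164 + 4Q so Q* = 1.3 and P* = 169.2.
At the floor price 173, quantity demanded is (177 - 173)/6 = 0.6667; demand is the short side, so Q = 0.6667 trades at P = 173.
At Q = 0.6667 the demand price is 173 and the supply price is 166.6667. Deadweight loss is the triangle between the curves from 0.6667 to 1.3: (1/2)(173 - 166.6667)(1.3 - 0.6667) = 2.0056.

2.01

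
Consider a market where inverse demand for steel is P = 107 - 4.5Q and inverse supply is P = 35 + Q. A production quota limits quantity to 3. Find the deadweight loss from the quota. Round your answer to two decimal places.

Unrestricted equilibrium: Q* = (107 - 35)/(4.5 + 1) = 13.0909.
At Q = 3 the demand price is 107 - 4.5(3) = 93.5 and the supply price is 35 + (3) = 38.
DWL = (1/2)(gap between curves at 3) x (Q* - 3) = (1/2)(55.5)(10.0909) = 280.0227.

280.02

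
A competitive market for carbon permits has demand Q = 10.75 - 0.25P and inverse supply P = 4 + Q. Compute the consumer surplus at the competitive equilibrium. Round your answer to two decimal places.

Rewriting demand in inverse form: P = 43 - 4Q.
Equilibrium: 43 - 4Q = 4 + Q, so Q* = 7.8 and P* = 11.8.
CS is the area between the demand curve and P* from 0 to Q*: (1/2)(7.8)(31.2) = 121.68.

121.68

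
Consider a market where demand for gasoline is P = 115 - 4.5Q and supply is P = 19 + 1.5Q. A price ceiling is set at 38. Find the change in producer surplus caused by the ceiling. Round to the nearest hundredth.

Without the control, 115 - 4.5Q = 19 + 1.5Q so Q* = 16 and P* = 43.
At the ceiling price 38, quantity supplied is (38 - 19)/1.5 = 12.6667; supply is the short side, so Q = 12.6667 trades at P = 38.
PS goes from (1/2)(16)(24) = 192 to 120.3333 (computed as (38 - 19)(12.6667) - (1/2)(1.5)(12.6667)^2), a change of -71.6667.

-71.67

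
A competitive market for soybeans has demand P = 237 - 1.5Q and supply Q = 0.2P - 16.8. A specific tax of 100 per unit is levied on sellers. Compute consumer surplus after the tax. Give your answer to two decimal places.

49.86

Rewriting supply in inverse form: P = 84 + 5Q.
Pre-tax equilibrium: 237 - 1.5Q = 84 + 5Q gives Q* = 23.5385, P* = 201.6923.
A tax on sellers shifts supply up by 100: 237 - 1.5Q = 84 + 5Q + 100, so Q_t = 8.1538. Buyers pay P_b = 224.7692; sellers receive P_s = P_b - 100 = 124.7692.
CS = (1/2)(Q_t)(237 - P_b) = (1/2)(8.1538)(12.2308) = 49.8639.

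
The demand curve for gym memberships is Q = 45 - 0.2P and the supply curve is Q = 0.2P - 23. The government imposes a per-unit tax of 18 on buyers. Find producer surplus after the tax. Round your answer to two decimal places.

211.60

Rewriting demand in inverse form: P = 225 - 5Q.
Rewriting supply in inverse form: P = 115 + 5Q.
Without the tax, 225 - 5Q = 115 + 5Q so Q* = 11 and P* = 170.
A tax on buyers shifts demand down by 18: (225 - 18) - 5Q = 115 + 5Q, so Q_t = 9.2. Buyers pay P_b = 179; sellers receive P_s = P_b - 18 = 161.
PS = (1/2)(Q_t)(P_s - 115) = (1/2)(9.2)(46) = 211.6.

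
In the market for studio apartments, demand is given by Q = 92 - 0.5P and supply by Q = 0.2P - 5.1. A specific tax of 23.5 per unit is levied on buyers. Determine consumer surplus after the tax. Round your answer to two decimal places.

Rewriting demand in inverse form: P = 184 - 2Q.
Rewriting supply in inverse form: P = 25.5 + 5Q.
Without the tax, 184 - 2Q = 25.5 + 5Q so Q* = 22.6429 and P* = 138.7143.
A tax on buyers shifts demand down by 23.5: (184 - 23.5) - 2Q = 25.5 + 5Q, so Q_t = 19.2857. Buyers pay P_b = 145.4286; sellers receive P_s = P_b - 23.5 = 121.9286.
CS = (1/2)(Q_t)(184 - P_b) = (1/2)(19.2857)(38.5714) = 371.9388.

371.94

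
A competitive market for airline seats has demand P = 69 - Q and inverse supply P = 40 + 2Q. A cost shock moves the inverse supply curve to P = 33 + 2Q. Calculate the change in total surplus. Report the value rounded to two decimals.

Initial equilibrium: Q_0 = 9.6667, P_0 = 59.3333; CS_0 = (1/2)(9.6667)(9.6667) = 46.7222, PS_0 = (1/2)(9.6667)(19.3333) = 93.4444.
New equilibrium: 69 - Q = 33 + 2Q gives Q_1 = 12, P_1 = 57; CS_1 = 72, PS_1 = 144.
Change in total surplus = (72 + 144) - (46.7222 + 93.4444) = 75.8333.

75.83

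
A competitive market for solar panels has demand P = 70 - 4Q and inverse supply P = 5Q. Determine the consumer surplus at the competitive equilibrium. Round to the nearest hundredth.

Equilibrium: 70 - 4Q = 5Q, so Q* = 7.7778 and P* = 38.8889.
CS is the area between the demand curve and P* from 0 to Q*: (1/2)(7.7778)(31.1111) = 120.9877.

120.99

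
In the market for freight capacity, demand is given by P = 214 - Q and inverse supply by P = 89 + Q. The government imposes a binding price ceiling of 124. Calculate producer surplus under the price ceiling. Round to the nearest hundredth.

Without the control, 214 - Q = 89 + Q so Q* = 62.5 and P* = 151.5.
At the ceiling price 124, quantity supplied is (124 - 89)/1 = 35; supply is the short side, so Q = 35 trades at P = 124.
PS is the triangle above supply below 124: (1/2)(35)(124 - 89) = 612.5.

612.50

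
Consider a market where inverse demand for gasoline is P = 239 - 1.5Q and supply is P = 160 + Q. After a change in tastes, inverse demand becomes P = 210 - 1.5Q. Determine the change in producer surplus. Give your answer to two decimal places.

-299.28

Initial equilibrium: Q_0 = 31.6, P_0 = 191.6; CS_0 = (1/2)(31.6)(47.4) = 748.92, PS_0 = (1/2)(31.6)(31.6) = 499.28.
New equilibrium: 210 - 1.5Q = 160 + Q gives Q_1 = 20, P_1 = 180; CS_1 = 300, PS_1 = 200.
Change in producer surplus = 200 - 499.28 = -299.28.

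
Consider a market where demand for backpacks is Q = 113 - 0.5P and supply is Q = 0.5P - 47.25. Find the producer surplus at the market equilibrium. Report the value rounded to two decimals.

1080.77

Rewriting demand in inverse form: P = 226 - 2Q.
Rewriting supply in inverse form: P = 94.5 + 2Q.
Equilibrium: 226 - 2Q = 94.5 + 2Q, so Q* = 32.875 and P* = 160.25.
The supply curve's price intercept is 94.5, so PS = (1/2)(Q*)(P* - 94.5) = (1/2)(32.875)(65.75) = 1080.7656.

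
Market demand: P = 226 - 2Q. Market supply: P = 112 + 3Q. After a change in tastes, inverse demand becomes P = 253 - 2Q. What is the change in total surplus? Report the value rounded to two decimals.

Initial equilibrium: Q_0 = 22.8, P_0 = 180.4; CS_0 = (1/2)(22.8)(45.6) = 519.84, PS_0 = (1/2)(22.8)(68.4) = 779.76.
New equilibrium: 253 - 2Q = 112 + 3Q gives Q_1 = 28.2, P_1 = 196.6; CS_1 = 795.24, PS_1 = 1192.86.
Change in total surplus = (795.24 + 1192.86) - (519.84 + 779.76) = 688.5.

688.50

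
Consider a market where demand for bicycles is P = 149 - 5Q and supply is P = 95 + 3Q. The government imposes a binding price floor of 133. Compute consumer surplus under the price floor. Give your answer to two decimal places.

Without the control, 149 - 5Q = 95 + 3Q so Q* = 6.75 and P* = 115.25.
At P = 133, buyers demand (149 - 133)/5 = 3.2 while sellers would supply more, so the quantity traded is 3.2 at price 133.
CS is the triangle under demand above 133: (1/2)(3.2)(149 - 133) = 25.6.

25.60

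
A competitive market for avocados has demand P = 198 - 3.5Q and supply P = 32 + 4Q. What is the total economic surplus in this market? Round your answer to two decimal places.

1837.07

Setting demand equal to supply, 166 = 7.5Q, so Q* = 22.1333 and P* = 120.5333.
CS = (1/2)(22.1333)(77.4667) = 857.2978 and PS = (1/2)(22.1333)(88.5333) = 979.7689, so total surplus = 1837.0667.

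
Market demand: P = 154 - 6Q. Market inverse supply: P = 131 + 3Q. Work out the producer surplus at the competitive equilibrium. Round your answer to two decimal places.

9.80

Equilibrium: 154 - 6Q = 131 + 3Q, so Q* = 2.5556 and P* = 138.6667.
The supply curve's price intercept is 131, so PS = (1/2)(Q*)(P* - 131) = (1/2)(2.5556)(7.6667) = 9.7963.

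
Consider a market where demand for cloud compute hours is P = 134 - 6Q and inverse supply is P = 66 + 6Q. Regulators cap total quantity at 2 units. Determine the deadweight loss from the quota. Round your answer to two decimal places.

80.67

Without the quota, 134 - 6Q = 66 + 6Q gives Q* = 5.6667.
At Q = 2 the demand price is 134 - 6(2) = 122 and the supply price is 66 + 6(2) = 78.
DWL = (1/2)(gap between curves at 2) x (Q* - 2) = (1/2)(44)(3.6667) = 80.6667.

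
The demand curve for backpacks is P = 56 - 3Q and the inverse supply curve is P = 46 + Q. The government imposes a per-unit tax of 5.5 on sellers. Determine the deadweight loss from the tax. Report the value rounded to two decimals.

Pre-tax equilibrium: 56 - 3Q = 46 + Q gives Q* = 2.5, P* = 48.5.
A tax on sellers shifts supply up by 5.5: 56 - 3Q = 46 + Q + 5.5, so Q_t = 1.125. Buyers pay P_b = 52.625; sellers receive P_s = P_b - 5.5 = 47.125.
The welfare triangle lost has base Q* - Q_t = 1.375 and height t = 5.5, so DWL = (1/2)(1.375)(5.5) = 3.7812.

3.78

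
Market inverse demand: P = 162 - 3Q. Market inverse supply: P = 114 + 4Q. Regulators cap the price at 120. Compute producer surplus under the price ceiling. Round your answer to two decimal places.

Free-market equilibrium: 162 - 3Q = 114 + 4Q gives Q* = 6.8571, P* = 141.4286.
At the ceiling price 120, quantity supplied is (120 - 114)/4 = 1.5; supply is the short side, so Q = 1.5 trades at P = 120.
PS is the triangle above supply below 120: (1/2)(1.5)(120 - 114) = 4.5.

4.50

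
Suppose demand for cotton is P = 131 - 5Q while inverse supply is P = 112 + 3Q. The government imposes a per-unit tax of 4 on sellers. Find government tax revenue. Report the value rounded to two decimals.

7.50

Without the tax, 131 - 5Q = 112 + 3Q so Q* = 2.375 and P* = 119.125.
With the tax, sellers need 4 more per unit: 131 - 5Q = 112 + 3Q + 4, so Q_t = 1.875. Buyers pay P_b = 121.625; sellers receive P_s = P_b - 4 = 117.625.
Revenue is the tax times quantity traded: 4 x 1.875 = 7.5.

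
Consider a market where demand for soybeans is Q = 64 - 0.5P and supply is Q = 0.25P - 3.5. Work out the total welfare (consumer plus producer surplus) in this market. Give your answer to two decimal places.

Rewriting demand in inverse form: P = 128 - 2Q.
Rewriting supply in inverse form: P = 14 + 4Q.
Equilibrium: 128 - 2Q = 14 + 4Q, so Q* = 19 and P* = 90.
Total surplus is the full triangle between the curves from 0 to Q*: (1/2)(19)(128 - 14) = 1083.

1083.00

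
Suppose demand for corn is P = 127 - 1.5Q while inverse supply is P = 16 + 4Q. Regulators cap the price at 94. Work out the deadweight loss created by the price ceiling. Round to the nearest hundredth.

Without the control, 127 - 1.5Q = 16 + 4Q so Q* = 20.1818 and P* = 96.7273.
At the ceiling price 94, quantity supplied is (94 - 16)/4 = 19.5; supply is the short side, so Q = 19.5 trades at P = 94.
The lost-trades triangle has base Q* - 19.5 = 0.6818 and height equal to the gap between the curves at Q = 19.5, which is 97.75 - 94 = 3.75. DWL = (1/2)(0.6818)(3.75) = 1.2784.

1.28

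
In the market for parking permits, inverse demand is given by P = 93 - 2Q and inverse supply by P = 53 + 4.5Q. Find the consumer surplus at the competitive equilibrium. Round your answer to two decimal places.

Setting demand equal to supply, 40 = 6.5Q, so Q* = 6.1538 and P* = 80.6923.
CS is the area between the demand curve and P* from 0 to Q*: (1/2)(6.1538)(12.3077) = 37.8698.

37.87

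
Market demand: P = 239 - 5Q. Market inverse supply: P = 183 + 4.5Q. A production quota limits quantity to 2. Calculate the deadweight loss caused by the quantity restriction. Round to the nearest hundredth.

Without the quota, 239 - 5Q = 183 + 4.5Q gives Q* = 5.8947.
At Q = 2 the demand price is 239 - 5(2) = 229 and the supply price is 183 + 4.5(2) = 192.
DWL = (1/2)(gap between curves at 2) x (Q* - 2) = (1/2)(37)(3.8947) = 72.0526.

72.05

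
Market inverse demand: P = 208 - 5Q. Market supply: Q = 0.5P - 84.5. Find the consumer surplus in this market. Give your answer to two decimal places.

77.60

Rewriting supply in inverse form: P = 169 + 2Q.
Set 208 - 5Q = 169 + 2Q, which gives 39 = 7Q, so Q* = 5.5714 and P* = 208 - 5(5.5714) = 180.1429.
The demand choke price is 208, so CS = (1/2)(Q*)(208 - P*) = (1/2)(5.5714)(27.8571) = 77.602.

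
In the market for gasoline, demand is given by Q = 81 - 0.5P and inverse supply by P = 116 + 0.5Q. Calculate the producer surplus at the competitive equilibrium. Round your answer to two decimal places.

84.64

Rewriting demand in inverse form: P = 162 - 2Q.
Set 162 - 2Q = 116 + 0.5Q, which gives 46 = 2.5Q, so Q* = 18.4 and P* = 162 - 2(18.4) = 125.2.
The supply curve's price intercept is 116, so PS = (1/2)(Q*)(P* - 116) = (1/2)(18.4)(9.2) = 84.64.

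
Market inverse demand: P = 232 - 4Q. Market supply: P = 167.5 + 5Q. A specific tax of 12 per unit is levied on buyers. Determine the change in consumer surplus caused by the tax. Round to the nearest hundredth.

-34.67

Without the tax, 232 - 4Q = 167.5 + 5Q so Q* = 7.1667 and P* = 203.3333.
With the tax, buyers' net willingness to pay falls by 12: (232 - 12) - 4Q = 167.5 + 5Q, so Q_t = 5.8333. Buyers pay P_b = 208.6667; sellers receive P_s = P_b - 12 = 196.6667.
Consumers lose the trapezoid between P* and P_b out to Q_t plus the triangle from Q_t to Q*: change in CS = 68.0556 - 102.7222 = -34.6667.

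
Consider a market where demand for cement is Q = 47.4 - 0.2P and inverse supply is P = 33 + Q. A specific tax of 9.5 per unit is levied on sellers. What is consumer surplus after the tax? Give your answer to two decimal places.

Rewriting demand in inverse form: P = 237 - 5Q.
Without the tax, 237 - 5Q = 33 + Q so Q* = 34 and P* = 67.
With the tax, sellers need 9.5 more per unit: 237 - 5Q = 33 + Q + 9.5, so Q_t = 32.4167. Buyers pay P_b = 74.9167; sellers receive P_s = P_b - 9.5 = 65.4167.
Consumer surplus is the triangle under demand above P_b: (1/2)(32.4167)(237 - 74.9167) = 2627.1007.

2627.10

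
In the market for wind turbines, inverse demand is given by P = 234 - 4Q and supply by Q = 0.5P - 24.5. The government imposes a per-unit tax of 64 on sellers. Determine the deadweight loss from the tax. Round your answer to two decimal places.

Rewriting supply in inverse form: P = 49 + 2Q.
Without the tax, 234 - 4Q = 49 + 2Q so Q* = 30.8333 and P* = 110.6667.
With the tax, sellers need 64 more per unit: 234 - 4Q = 49 + 2Q + 64, so Q_t = 20.1667. Buyers pay P_b = 153.3333; sellers receive P_s = P_b - 64 = 89.3333.
The welfare triangle lost has base Q* - Q_t = 10.6667 and height t = 64, so DWL = (1/2)(10.6667)(64) = 341.3333.

341.33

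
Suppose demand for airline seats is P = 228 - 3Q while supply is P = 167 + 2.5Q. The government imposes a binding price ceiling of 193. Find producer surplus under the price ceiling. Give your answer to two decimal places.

Free-market equilibrium: 228 - 3Q = 167 + 2.5Q gives Q* = 11.0909, P* = 194.7273.
At the ceiling price 193, quantity supplied is (193 - 167)/2.5 = 10.4; supply is the short side, so Q = 10.4 trades at P = 193.
PS is the triangle above supply below 193: (1/2)(10.4)(193 - 167) = 135.2.

135.20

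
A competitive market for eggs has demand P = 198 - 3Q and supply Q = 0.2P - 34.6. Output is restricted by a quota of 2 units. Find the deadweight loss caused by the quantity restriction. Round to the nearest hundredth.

5.06

Rewriting supply in inverse form: P = 173 + 5Q.
Unrestricted equilibrium: Q* = (198 - 173)/(3 + 5) = 3.125.
At Q = 2 the demand price is 198 - 3(2) = 192 and the supply price is 173 + 5(2) = 183.
DWL = (1/2)(gap between curves at 2) x (Q* - 2) = (1/2)(9)(1.125) = 5.0625.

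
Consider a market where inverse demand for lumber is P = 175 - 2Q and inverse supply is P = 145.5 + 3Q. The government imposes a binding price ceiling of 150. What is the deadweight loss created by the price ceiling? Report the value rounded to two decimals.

Without the control, 175 - 2Q = 145.5 + 3Q so Q* = 5.9 and P* = 163.2.
At the ceiling price 150, quantity supplied is (150 - 145.5)/3 = 1.5; supply is the short side, so Q = 1.5 trades at P = 150.
The lost-trades triangle has base Q* - 1.5 = 4.4 and height equal to the gap between the curves at Q = 1.5, which is 172 - 150 = 22. DWL = (1/2)(4.4)(22) = 48.4.

48.40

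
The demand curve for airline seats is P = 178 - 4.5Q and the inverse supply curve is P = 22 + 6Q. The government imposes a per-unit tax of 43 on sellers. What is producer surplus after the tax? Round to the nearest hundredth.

347.46

Without the tax, 178 - 4.5Q = 22 + 6Q so Q* = 14.8571 and P* = 111.1429.
With the tax, sellers need 43 more per unit: 178 - 4.5Q = 22 + 6Q + 43, so Q_t = 10.7619. Buyers pay P_b = 129.5714; sellers receive P_s = P_b - 43 = 86.5714.
Producer surplus is the triangle above supply below P_s: (1/2)(10.7619)(86.5714 - 22) = 347.4558.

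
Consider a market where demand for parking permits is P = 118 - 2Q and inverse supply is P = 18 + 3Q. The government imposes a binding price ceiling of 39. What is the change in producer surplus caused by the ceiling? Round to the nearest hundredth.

-526.50

Without the control, 118 - 2Q = 18 + 3Q so Q* = 20 and P* = 78.
At P = 39, sellers supply (39 - 18)/3 = 7 while buyers want more, so the quantity traded is 7 at price 39.
PS goes from (1/2)(20)(60) = 600 to 73.5 (computed as (39 - 18)(7) - (1/2)(3)(7)^2), a change of -526.5.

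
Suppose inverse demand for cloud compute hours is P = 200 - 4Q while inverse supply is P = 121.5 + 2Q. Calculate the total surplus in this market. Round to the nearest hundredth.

513.52

Setting demand equal to supply, 78.5 = 6Q, so Q* = 13.0833 and P* = 147.6667.
Total surplus is the full triangle between the curves from 0 to Q*: (1/2)(13.0833)(200 - 121.5) = 513.5208.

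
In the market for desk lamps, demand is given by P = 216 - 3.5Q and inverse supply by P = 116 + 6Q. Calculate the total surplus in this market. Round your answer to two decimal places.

Setting demand equal to supply, 100 = 9.5Q, so Q* = 10.5263 and P* = 179.1579.
Total surplus is the full triangle between the curves from 0 to Q*: (1/2)(10.5263)(216 - 116) = 526.3158.

526.32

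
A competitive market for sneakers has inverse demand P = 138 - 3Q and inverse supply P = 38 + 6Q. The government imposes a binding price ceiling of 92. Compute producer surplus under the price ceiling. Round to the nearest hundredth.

243.00

Free-market equilibrium: 138 - 3Q = 38 + 6Q gives Q* = 11.1111, P* = 104.6667.
At P = 92, sellers supply (92 - 38)/6 = 9 while buyers want more, so the quantity traded is 9 at price 92.
PS is the triangle above supply below 92: (1/2)(9)(92 - 38) = 243.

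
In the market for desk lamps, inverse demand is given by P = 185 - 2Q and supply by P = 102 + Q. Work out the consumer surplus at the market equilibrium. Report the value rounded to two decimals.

765.44

Setting demand equal to supply, 83 = 3Q, so Q* = 27.6667 and P* = 129.6667.
The demand choke price is 185, so CS = (1/2)(Q*)(185 - P*) = (1/2)(27.6667)(55.3333) = 765.4444.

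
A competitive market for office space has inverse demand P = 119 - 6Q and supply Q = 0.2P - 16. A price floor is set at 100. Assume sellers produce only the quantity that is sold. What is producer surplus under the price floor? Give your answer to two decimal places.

38.26

Rewriting supply in inverse form: P = 80 + 5Q.
Free-market equilibrium: 119 - 6Q = 80 + 5Q gives Q* = 3.5455, P* = 97.7273.
At P = 100, buyers demand (119 - 100)/6 = 3.1667 while sellers would supply more, so the quantity traded is 3.1667 at price 100.
The supply price at Q = 3.1667 is 95.8333. PS is the trapezoid between 100 and supply over [0, 3.1667]: (1/2)[(100 - 80) + (100 - 95.8333)](3.1667) = 38.2639.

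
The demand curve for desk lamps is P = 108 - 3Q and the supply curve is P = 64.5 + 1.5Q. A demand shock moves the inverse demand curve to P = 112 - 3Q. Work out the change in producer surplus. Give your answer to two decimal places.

Initial equilibrium: Q_0 = 9.6667, P_0 = 79; CS_0 = (1/2)(9.6667)(29) = 140.1667, PS_0 = (1/2)(9.6667)(14.5) = 70.0833.
New equilibrium: 112 - 3Q = 64.5 + 1.5Q gives Q_1 = 10.5556, P_1 = 80.3333; CS_1 = 167.1296, PS_1 = 83.5648.
Change in producer surplus = 83.5648 - 70.0833 = 13.4815.

13.48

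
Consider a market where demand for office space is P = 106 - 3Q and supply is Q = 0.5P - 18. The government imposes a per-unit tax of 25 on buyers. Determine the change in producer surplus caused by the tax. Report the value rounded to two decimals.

-115.00

Rewriting supply in inverse form: P = 36 + 2Q.
Pre-tax equilibrium: 106 - 3Q = 36 + 2Q gives Q* = 14, P* = 64.
With the tax, buyers' net willingness to pay falls by 25: (106 - 25) - 3Q = 36 + 2Q, so Q_t = 9. Buyers pay P_b = 79; sellers receive P_s = P_b - 25 = 54.
PS falls from (1/2)(14)(28) = 196 to (1/2)(9)(18) = 81, a change of -115.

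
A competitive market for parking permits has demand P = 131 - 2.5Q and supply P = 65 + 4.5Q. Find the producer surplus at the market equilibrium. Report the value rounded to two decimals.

Setting demand equal to supply, 66 = 7Q, so Q* = 9.4286 and P* = 107.4286.
The supply curve's price intercept is 65, so PS = (1/2)(Q*)(P* - 65) = (1/2)(9.4286)(42.4286) = 200.0204.

200.02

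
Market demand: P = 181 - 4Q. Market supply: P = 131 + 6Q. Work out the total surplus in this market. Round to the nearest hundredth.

125.00

Setting demand equal to supply, 50 = 10Q, so Q* = 5 and P* = 161.
Total surplus is the full triangle between the curves from 0 to Q*: (1/2)(5)(181 - 131) = 125.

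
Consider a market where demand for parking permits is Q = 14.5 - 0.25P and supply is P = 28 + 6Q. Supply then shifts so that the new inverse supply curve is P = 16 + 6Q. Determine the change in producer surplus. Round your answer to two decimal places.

25.92

Rewriting demand in inverse form: P = 58 - 4Q.
Initial equilibrium: Q_0 = 3, P_0 = 46; CS_0 = (1/2)(3)(12) = 18, PS_0 = (1/2)(3)(18) = 27.
New equilibrium: 58 - 4Q = 16 + 6Q gives Q_1 = 4.2, P_1 = 41.2; CS_1 = 35.28, PS_1 = 52.92.
Change in producer surplus = 52.92 - 27 = 25.92.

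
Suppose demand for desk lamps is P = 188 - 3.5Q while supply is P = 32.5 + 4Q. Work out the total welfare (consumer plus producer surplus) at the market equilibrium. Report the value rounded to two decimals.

1612.02

Equilibrium: 188 - 3.5Q = 32.5 + 4Q, so Q* = 20.7333 and P* = 115.4333.
Total surplus is the full triangle between the curves from 0 to Q*: (1/2)(20.7333)(188 - 32.5) = 1612.0167.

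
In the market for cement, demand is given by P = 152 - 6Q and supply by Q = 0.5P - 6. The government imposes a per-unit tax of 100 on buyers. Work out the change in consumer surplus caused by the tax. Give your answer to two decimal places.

-843.75

Rewriting supply in inverse form: P = 12 + 2Q.
Without the tax, 152 - 6Q = 12 + 2Q so Q* = 17.5 and P* = 47.
With the tax, buyers' net willingness to pay falls by 100: (152 - 100) - 6Q = 12 + 2Q, so Q_t = 5. Buyers pay P_b = 122; sellers receive P_s = P_b - 100 = 22.
Consumers lose the trapezoid between P* and P_b out to Q_t plus the triangle from Q_t to Q*: change in CS = 75 - 918.75 = -843.75.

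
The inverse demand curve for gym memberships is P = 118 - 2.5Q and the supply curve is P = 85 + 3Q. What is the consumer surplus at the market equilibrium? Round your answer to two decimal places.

45.00

Set 118 - 2.5Q = 85 + 3Q, which gives 33 = 5.5Q, so Q* = 6 and P* = 118 - 2.5(6) = 103.
CS is the area between the demand curve and P* from 0 to Q*: (1/2)(6)(15) = 45.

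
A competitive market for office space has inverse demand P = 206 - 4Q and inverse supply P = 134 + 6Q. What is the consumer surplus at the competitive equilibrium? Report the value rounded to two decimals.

103.68

Set 206 - 4Q = 134 + 6Q, which gives 72 = 10Q, so Q* = 7.2 and P* = 206 - 4(7.2) = 177.2.
The demand choke price is 206, so CS = (1/2)(Q*)(206 - P*) = (1/2)(7.2)(28.8) = 103.68.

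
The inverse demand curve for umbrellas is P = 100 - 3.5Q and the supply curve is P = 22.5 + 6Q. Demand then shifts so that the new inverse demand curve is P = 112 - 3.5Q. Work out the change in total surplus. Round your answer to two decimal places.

105.47

Initial equilibrium: Q_0 = 8.1579, P_0 = 71.4474; CS_0 = (1/2)(8.1579)(28.5526) = 116.4647, PS_0 = (1/2)(8.1579)(48.9474) = 199.6537.
New equilibrium: 112 - 3.5Q = 22.5 + 6Q gives Q_1 = 9.4211, P_1 = 79.0263; CS_1 = 155.3234, PS_1 = 266.2687.
Change in total surplus = (155.3234 + 266.2687) - (116.4647 + 199.6537) = 105.4737.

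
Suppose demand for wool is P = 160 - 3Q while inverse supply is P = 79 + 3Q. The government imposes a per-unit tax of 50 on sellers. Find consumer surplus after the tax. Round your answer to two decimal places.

40.04

Pre-tax equilibrium: 160 - 3Q = 79 + 3Q gives Q* = 13.5, P* = 119.5.
A tax on sellers shifts supply up by 50: 160 - 3Q = 79 + 3Q + 50, so Q_t = 5.1667. Buyers pay P_b = 144.5; sellers receive P_s = P_b - 50 = 94.5.
Consumer surplus is the triangle under demand above P_b: (1/2)(5.1667)(160 - 144.5) = 40.0417.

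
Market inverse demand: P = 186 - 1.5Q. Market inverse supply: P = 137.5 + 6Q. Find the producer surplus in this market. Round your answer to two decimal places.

Setting demand equal to supply, 48.5 = 7.5Q, so Q* = 6.4667 and P* = 176.3.
PS is the area between P* and the supply curve from 0 to Q*: (1/2)(6.4667)(38.8) = 125.4533.

125.45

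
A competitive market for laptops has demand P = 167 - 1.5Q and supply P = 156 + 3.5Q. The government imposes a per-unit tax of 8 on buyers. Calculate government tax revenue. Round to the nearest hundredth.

Without the tax, 167 - 1.5Q = 156 + 3.5Q so Q* = 2.2 and P* = 163.7.
With the tax, buyers' net willingness to pay falls by 8: (167 - 8) - 1.5Q = 156 + 3.5Q, so Q_t = 0.6. Buyers pay P_b = 166.1; sellers receive P_s = P_b - 8 = 158.1.
Tax revenue = t x Q_t = 8 x 0.6 = 4.8.

4.80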